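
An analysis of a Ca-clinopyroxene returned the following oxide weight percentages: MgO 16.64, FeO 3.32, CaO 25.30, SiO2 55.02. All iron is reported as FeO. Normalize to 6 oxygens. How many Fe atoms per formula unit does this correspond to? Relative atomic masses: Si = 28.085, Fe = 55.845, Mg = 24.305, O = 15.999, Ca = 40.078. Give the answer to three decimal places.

MgO: 16.64/40.304 = 0.41286 mol → 0.41286 mol Mg, 0.41286 mol O.
FeO: 3.32/71.844 = 0.04621 mol → 0.04621 mol Fe, 0.04621 mol O.
CaO: 25.30/56.077 = 0.45117 mol → 0.45117 mol Ca, 0.45117 mol O.
SiO2: 55.02/60.083 = 0.91573 mol → 0.91573 mol Si, 1.83146 mol O.
Total oxygen = 2.74170 mol. Normalization factor = 6/2.74170 = 2.18842.
Fe per 6 O = 0.04621 × 2.18842 = 0.101.

0.101 Fe apfu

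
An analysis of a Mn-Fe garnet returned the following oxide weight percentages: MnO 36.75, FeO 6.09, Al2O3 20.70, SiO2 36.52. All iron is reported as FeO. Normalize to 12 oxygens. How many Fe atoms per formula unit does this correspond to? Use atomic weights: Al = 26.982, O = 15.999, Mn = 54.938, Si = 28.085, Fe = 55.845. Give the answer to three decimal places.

0.419 Fe apfu

36.75 wt% MnO ÷ 70.937 g/mol = 0.51807 mol, giving 0.51807 Mn and 0.51807 O.
6.09 wt% FeO ÷ 71.844 g/mol = 0.08477 mol, giving 0.08477 Fe and 0.08477 O.
20.70 wt% Al2O3 ÷ 101.961 g/mol = 0.20302 mol, giving 0.40604 Al and 0.60906 O.
36.52 wt% SiO2 ÷ 60.083 g/mol = 0.60783 mol, giving 0.60783 Si and 1.21566 O.
Oxygen sums to 2.42756; scaling by 12/2.42756 = 4.94324 puts the formula on 12 O.
Fe: 0.08477 × 4.94324 = 0.419 atoms per formula unit.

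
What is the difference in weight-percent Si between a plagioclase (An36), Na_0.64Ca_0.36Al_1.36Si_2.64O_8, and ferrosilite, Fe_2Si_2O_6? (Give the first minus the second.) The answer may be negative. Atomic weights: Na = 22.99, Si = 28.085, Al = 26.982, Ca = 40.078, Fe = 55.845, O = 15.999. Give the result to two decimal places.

6.38 percentage points

Si in Na_0.64Ca_0.36Al_1.36Si_2.64O_8: molar mass 267.974 g/mol; 2.64×28.085 = 74.144 g → 27.67 wt%.
Si in Fe_2Si_2O_6: molar mass 263.854 g/mol; 2×28.085 = 56.170 g → 21.29 wt%.
Difference = 27.67 − 21.29 = 6.38 percentage points.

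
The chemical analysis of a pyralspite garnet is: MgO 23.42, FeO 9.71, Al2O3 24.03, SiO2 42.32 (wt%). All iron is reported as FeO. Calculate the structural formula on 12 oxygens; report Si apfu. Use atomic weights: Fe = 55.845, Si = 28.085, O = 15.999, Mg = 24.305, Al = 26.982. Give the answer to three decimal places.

MgO (M=40.304): mol = 0.58108; Mg = 0.58108, O = 0.58108.
FeO (M=71.844): mol = 0.13515; Fe = 0.13515, O = 0.13515.
Al2O3 (M=101.961): mol = 0.23568; Al = 0.47136, O = 0.70704.
SiO2 (M=60.083): mol = 0.70436; Si = 0.70436, O = 1.40872.
ΣO = 2.83199; factor = 12/ΣO = 4.23730.
Si apfu = 0.70436 × 4.23730 = 2.985.

2.985 Si apfu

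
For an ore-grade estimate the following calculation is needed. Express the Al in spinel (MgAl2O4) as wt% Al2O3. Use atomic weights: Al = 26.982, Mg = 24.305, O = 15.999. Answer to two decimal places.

Formula mass = 142.265 g/mol.
2 Al → 1.0000 mol Al2O3 per formula unit; M(Al2O3) = 101.961, so Al2O3 mass = 101.961 g.
101.961/142.265 × 100 = 71.67 wt%.

71.67 wt%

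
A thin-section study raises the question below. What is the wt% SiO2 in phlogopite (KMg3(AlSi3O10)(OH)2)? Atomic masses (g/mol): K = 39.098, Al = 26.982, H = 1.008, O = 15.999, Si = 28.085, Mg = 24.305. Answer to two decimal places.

Formula mass = 417.254 g/mol.
3 Si → 3.0000 mol SiO2 per formula unit; M(SiO2) = 60.083, so SiO2 mass = 180.249 g.
180.249/417.254 × 100 = 43.20 wt%.

43.20 wt%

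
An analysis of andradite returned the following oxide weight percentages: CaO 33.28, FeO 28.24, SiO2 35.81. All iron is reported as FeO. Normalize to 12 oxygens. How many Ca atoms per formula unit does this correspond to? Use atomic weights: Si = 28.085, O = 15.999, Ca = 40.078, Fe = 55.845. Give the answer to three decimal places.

3.269 Ca apfu

33.28 wt% CaO ÷ 56.077 g/mol = 0.59347 mol, giving 0.59347 Ca and 0.59347 O.
28.24 wt% FeO ÷ 71.844 g/mol = 0.39307 mol, giving 0.39307 Fe and 0.39307 O.
35.81 wt% SiO2 ÷ 60.083 g/mol = 0.59601 mol, giving 0.59601 Si and 1.19202 O.
Oxygen sums to 2.17856; scaling by 12/2.17856 = 5.50823 puts the formula on 12 O.
Ca: 0.59347 × 5.50823 = 3.269 atoms per formula unit.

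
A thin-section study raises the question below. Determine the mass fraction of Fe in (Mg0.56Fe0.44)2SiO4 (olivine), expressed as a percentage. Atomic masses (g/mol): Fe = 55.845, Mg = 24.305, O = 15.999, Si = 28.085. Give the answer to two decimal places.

29.17 wt%

Formula mass = 1.12×24.305 + 0.88×55.845 + 1×28.085 + 4×15.999 = 168.446 g/mol, of which 49.144 g is Fe.
So Fe makes up 49.144/168.446 = 0.2917 of the mass, i.e. 29.17%.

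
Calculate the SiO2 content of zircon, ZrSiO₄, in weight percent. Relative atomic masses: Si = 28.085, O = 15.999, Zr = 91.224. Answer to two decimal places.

Molar mass of ZrSiO₄ = 1×91.224 + 1×28.085 + 4×15.999 = 183.305 g/mol.
Each formula unit contains 1 Si, equivalent to 1/1 = 1.0000 mol SiO2.
M(SiO2) = 1×28.085 + 2×15.999 = 60.083 g/mol.
Mass of SiO2 per formula unit = 1.0000 × 60.083 = 60.083 g.
SiO2 wt% = 60.083 / 183.305 × 100 = 32.78%.

32.78 wt%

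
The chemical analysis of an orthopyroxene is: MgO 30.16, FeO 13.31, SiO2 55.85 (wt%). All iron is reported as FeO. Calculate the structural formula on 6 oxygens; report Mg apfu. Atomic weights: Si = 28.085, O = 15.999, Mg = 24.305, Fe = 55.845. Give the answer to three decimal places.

1.608 Mg apfu

30.16 wt% MgO ÷ 40.304 g/mol = 0.74831 mol, giving 0.74831 Mg and 0.74831 O.
13.31 wt% FeO ÷ 71.844 g/mol = 0.18526 mol, giving 0.18526 Fe and 0.18526 O.
55.85 wt% SiO2 ÷ 60.083 g/mol = 0.92955 mol, giving 0.92955 Si and 1.85910 O.
Oxygen sums to 2.79267; scaling by 6/2.79267 = 2.14848 puts the formula on 6 O.
Mg: 0.74831 × 2.14848 = 1.608 atoms per formula unit.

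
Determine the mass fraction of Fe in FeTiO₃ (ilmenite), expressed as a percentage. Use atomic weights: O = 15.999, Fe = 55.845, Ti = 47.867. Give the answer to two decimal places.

M(FeTiO₃) = 151.709 g/mol.
Fe contributes 1 × 55.845 = 55.845 g per mole.
55.845/151.709 = 0.3681 → 36.81%.

36.81 weight percent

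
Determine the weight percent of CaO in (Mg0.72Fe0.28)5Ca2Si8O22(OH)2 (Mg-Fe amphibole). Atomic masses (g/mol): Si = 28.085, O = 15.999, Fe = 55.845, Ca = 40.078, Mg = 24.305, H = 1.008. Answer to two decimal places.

Formula mass = 856.509 g/mol.
2 Ca → 2.0000 mol CaO per formula unit; M(CaO) = 56.077, so CaO mass = 112.154 g.
112.154/856.509 × 100 = 13.09 wt%.

13.09 wt%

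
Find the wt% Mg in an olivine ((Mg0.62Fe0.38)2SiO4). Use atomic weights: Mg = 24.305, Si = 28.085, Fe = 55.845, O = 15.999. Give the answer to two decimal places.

Molar mass of (Mg0.62Fe0.38)2SiO4: 1.24*24.305 + 0.76*55.845 + 1*28.085 + 4*15.999 = 164.661 g/mol.
Mass of Mg per formula unit: 1.24 × 24.305 = 30.138 g.
Weight fraction Mg = 30.138 / 164.661 = 0.1830.

18.30 mass %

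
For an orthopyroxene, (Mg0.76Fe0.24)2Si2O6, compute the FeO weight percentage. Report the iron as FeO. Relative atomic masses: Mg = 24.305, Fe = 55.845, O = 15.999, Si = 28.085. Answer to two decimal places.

M((Mg0.76Fe0.24)2Si2O6) = 215.913 g/mol; M(FeO) = 71.844 g/mol.
Moles FeO per formula unit = 0.48 Fe ÷ 1 = 0.4800.
FeO fraction = (0.4800 × 71.844) / 215.913 = 34.485/215.913 = 0.1597.

15.97 wt%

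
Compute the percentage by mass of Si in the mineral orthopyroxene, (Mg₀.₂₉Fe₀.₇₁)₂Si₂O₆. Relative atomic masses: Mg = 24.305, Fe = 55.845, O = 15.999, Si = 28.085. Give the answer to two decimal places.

22.87 weight percent

M((Mg₀.₂₉Fe₀.₇₁)₂Si₂O₆) = 245.561 g/mol.
Si contributes 2 × 28.085 = 56.170 g per mole.
56.170/245.561 = 0.2287 → 22.87%.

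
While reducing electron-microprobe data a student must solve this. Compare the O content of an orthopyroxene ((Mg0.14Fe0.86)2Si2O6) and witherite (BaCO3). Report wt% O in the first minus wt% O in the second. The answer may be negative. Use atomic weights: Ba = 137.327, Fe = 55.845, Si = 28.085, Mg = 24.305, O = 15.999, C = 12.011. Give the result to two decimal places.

13.32 percentage points

O in (Mg0.14Fe0.86)2Si2O6: molar mass 255.023 g/mol; 6×15.999 = 95.994 g → 37.64 wt%.
O in BaCO3: molar mass 197.335 g/mol; 3×15.999 = 47.997 g → 24.32 wt%.
Difference = 37.64 − 24.32 = 13.32 percentage points.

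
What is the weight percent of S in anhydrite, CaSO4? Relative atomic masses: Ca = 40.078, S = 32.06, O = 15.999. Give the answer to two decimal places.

Molar mass of CaSO4: 1·40.078 + 1·32.06 + 4·15.999 = 136.134 g/mol.
Mass of S per formula unit: 1 × 32.06 = 32.060 g.
Weight fraction S = 32.060 / 136.134 = 0.2355.

23.55 weight percent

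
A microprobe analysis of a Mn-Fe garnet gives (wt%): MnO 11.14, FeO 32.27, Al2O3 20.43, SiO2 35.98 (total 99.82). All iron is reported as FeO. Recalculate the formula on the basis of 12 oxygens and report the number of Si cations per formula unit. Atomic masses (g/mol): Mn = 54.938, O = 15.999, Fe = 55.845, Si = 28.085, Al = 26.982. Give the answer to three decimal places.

2.988 Si apfu

MnO: 11.14/70.937 = 0.15704 mol → 0.15704 mol Mn, 0.15704 mol O.
FeO: 32.27/71.844 = 0.44917 mol → 0.44917 mol Fe, 0.44917 mol O.
Al2O3: 20.43/101.961 = 0.20037 mol → 0.40074 mol Al, 0.60111 mol O.
SiO2: 35.98/60.083 = 0.59884 mol → 0.59884 mol Si, 1.19768 mol O.
Total oxygen = 2.40500 mol. Normalization factor = 12/2.40500 = 4.98960.
Si per 12 O = 0.59884 × 4.98960 = 2.988.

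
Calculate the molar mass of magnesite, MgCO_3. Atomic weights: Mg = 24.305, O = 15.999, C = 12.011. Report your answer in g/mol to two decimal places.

M = 1(24.305) + 1(12.011) + 3(15.999)

84.31 g/mol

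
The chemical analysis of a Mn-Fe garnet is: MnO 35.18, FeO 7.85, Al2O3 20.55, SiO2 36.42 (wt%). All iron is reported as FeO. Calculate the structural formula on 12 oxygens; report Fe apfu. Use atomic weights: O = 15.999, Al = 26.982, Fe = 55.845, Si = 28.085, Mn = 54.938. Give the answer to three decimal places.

0.541 Fe apfu

MnO: 35.18/70.937 = 0.49593 mol → 0.49593 mol Mn, 0.49593 mol O.
FeO: 7.85/71.844 = 0.10926 mol → 0.10926 mol Fe, 0.10926 mol O.
Al2O3: 20.55/101.961 = 0.20155 mol → 0.40310 mol Al, 0.60465 mol O.
SiO2: 36.42/60.083 = 0.60616 mol → 0.60616 mol Si, 1.21232 mol O.
Total oxygen = 2.42216 mol. Normalization factor = 12/2.42216 = 4.95426.
Fe per 12 O = 0.10926 × 4.95426 = 0.541.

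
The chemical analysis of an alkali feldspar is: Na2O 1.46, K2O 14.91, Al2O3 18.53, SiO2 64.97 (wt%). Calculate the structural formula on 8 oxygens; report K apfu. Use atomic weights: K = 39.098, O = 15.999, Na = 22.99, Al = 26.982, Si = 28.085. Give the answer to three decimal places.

1.46 wt% Na2O ÷ 61.979 g/mol = 0.02356 mol, giving 0.04712 Na and 0.02356 O.
14.91 wt% K2O ÷ 94.195 g/mol = 0.15829 mol, giving 0.31658 K and 0.15829 O.
18.53 wt% Al2O3 ÷ 101.961 g/mol = 0.18174 mol, giving 0.36348 Al and 0.54522 O.
64.97 wt% SiO2 ÷ 60.083 g/mol = 1.08134 mol, giving 1.08134 Si and 2.16268 O.
Oxygen sums to 2.88975; scaling by 8/2.88975 = 2.76841 puts the formula on 8 O.
K: 0.31658 × 2.76841 = 0.876 atoms per formula unit.

0.876 K apfu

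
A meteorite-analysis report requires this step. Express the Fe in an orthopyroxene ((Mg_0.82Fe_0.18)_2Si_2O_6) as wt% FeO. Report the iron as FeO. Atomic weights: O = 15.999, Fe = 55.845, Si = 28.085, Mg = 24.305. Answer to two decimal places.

M((Mg_0.82Fe_0.18)_2Si_2O_6) = 212.128 g/mol; M(FeO) = 71.844 g/mol.
Moles FeO per formula unit = 0.36 Fe ÷ 1 = 0.3600.
FeO fraction = (0.3600 × 71.844) / 212.128 = 25.864/212.128 = 0.1219.

12.19 wt%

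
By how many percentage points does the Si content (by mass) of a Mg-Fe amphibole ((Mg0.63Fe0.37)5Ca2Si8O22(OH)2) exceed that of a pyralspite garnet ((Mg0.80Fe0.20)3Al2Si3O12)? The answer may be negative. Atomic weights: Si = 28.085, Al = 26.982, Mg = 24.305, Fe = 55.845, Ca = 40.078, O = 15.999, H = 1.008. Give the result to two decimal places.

Si in (Mg0.63Fe0.37)5Ca2Si8O22(OH)2: molar mass 870.702 g/mol; 8×28.085 = 224.680 g → 25.80 wt%.
Si in (Mg0.80Fe0.20)3Al2Si3O12: molar mass 422.046 g/mol; 3×28.085 = 84.255 g → 19.96 wt%.
Difference = 25.80 − 19.96 = 5.84 percentage points.

5.84 percentage points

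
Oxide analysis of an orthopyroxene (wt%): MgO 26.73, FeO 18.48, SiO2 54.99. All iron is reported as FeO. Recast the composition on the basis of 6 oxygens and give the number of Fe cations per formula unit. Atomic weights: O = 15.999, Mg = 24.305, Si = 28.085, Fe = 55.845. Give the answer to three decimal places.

0.561 Fe apfu

26.73 wt% MgO ÷ 40.304 g/mol = 0.66321 mol, giving 0.66321 Mg and 0.66321 O.
18.48 wt% FeO ÷ 71.844 g/mol = 0.25722 mol, giving 0.25722 Fe and 0.25722 O.
54.99 wt% SiO2 ÷ 60.083 g/mol = 0.91523 mol, giving 0.91523 Si and 1.83046 O.
Oxygen sums to 2.75089; scaling by 6/2.75089 = 2.18111 puts the formula on 6 O.
Fe: 0.25722 × 2.18111 = 0.561 atoms per formula unit.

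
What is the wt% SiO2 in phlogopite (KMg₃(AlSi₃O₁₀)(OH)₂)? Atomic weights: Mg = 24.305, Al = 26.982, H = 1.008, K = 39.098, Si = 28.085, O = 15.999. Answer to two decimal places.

43.20 wt%

M(KMg₃(AlSi₃O₁₀)(OH)₂) = 417.254 g/mol; M(SiO2) = 60.083 g/mol.
Moles SiO2 per formula unit = 3 Si ÷ 1 = 3.0000.
SiO2 fraction = (3.0000 × 60.083) / 417.254 = 180.249/417.254 = 0.4320.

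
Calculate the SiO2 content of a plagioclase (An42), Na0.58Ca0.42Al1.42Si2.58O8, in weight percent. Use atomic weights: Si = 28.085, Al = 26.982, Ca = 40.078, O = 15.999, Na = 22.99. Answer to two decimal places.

57.64 wt%

M(Na0.58Ca0.42Al1.42Si2.58O8) = 268.933 g/mol; M(SiO2) = 60.083 g/mol.
Moles SiO2 per formula unit = 2.58 Si ÷ 1 = 2.5800.
SiO2 fraction = (2.5800 × 60.083) / 268.933 = 155.014/268.933 = 0.5764.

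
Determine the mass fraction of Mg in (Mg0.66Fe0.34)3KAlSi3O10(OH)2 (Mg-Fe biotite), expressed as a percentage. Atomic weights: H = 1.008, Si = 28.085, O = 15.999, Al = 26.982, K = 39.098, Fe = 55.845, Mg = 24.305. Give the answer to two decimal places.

10.71 mass %

Formula mass = 1.98*24.305 + 1.02*55.845 + 1*39.098 + 1*26.982 + 3*28.085 + 12*15.999 + 2*1.008 = 449.425 g/mol, of which 48.124 g is Mg.
So Mg makes up 48.124/449.425 = 0.1071 of the mass, i.e. 10.71%.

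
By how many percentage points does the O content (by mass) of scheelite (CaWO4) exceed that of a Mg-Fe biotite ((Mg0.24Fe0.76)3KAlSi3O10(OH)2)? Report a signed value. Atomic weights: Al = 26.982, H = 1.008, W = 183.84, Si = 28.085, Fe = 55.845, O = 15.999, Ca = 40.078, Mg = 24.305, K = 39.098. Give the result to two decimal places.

-17.02 percentage points

First mineral: 63.996 g O in 287.914 g formula = 22.23 wt% O.
Second mineral: 191.988 g O in 489.165 g formula = 39.25 wt% O.
22.23% − 39.25% gives a difference of -17.02 percentage points.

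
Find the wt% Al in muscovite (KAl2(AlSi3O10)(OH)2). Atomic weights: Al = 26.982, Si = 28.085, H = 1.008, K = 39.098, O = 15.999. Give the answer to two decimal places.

Formula mass = 1*39.098 + 3*26.982 + 3*28.085 + 12*15.999 + 2*1.008 = 398.303 g/mol, of which 80.946 g is Al.
So Al makes up 80.946/398.303 = 0.2032 of the mass, i.e. 20.32%.

20.32 wt%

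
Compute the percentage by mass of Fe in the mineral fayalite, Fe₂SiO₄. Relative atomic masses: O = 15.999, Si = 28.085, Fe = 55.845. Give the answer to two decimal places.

M(Fe₂SiO₄) = 203.771 g/mol.
Fe contributes 2 × 55.845 = 111.690 g per mole.
111.690/203.771 = 0.5481 → 54.81%.

54.81 wt%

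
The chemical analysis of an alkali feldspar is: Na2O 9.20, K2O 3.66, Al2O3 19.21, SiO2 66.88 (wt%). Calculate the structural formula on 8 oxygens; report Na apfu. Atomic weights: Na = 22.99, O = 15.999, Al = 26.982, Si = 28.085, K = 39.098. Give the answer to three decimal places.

0.797 Na apfu

9.20 wt% Na2O ÷ 61.979 g/mol = 0.14844 mol, giving 0.29688 Na and 0.14844 O.
3.66 wt% K2O ÷ 94.195 g/mol = 0.03886 mol, giving 0.07772 K and 0.03886 O.
19.21 wt% Al2O3 ÷ 101.961 g/mol = 0.18841 mol, giving 0.37682 Al and 0.56523 O.
66.88 wt% SiO2 ÷ 60.083 g/mol = 1.11313 mol, giving 1.11313 Si and 2.22626 O.
Oxygen sums to 2.97879; scaling by 8/2.97879 = 2.68565 puts the formula on 8 O.
Na: 0.29688 × 2.68565 = 0.797 atoms per formula unit.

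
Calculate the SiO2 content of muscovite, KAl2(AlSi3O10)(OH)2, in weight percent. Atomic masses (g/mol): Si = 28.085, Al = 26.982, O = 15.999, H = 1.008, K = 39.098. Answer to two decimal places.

Molar mass of KAl2(AlSi3O10)(OH)2 = 1*39.098 + 3*26.982 + 3*28.085 + 12*15.999 + 2*1.008 = 398.303 g/mol.
Each formula unit contains 3 Si, equivalent to 3/1 = 3.0000 mol SiO2.
M(SiO2) = 1×28.085 + 2×15.999 = 60.083 g/mol.
Mass of SiO2 per formula unit = 3.0000 × 60.083 = 180.249 g.
SiO2 wt% = 180.249 / 398.303 × 100 = 45.25%.

45.25 wt%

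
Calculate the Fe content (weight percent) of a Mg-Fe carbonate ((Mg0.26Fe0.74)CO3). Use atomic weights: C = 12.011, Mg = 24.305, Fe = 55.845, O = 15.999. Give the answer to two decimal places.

38.39 weight percent

Formula mass = 0.26·24.305 + 0.74·55.845 + 1·12.011 + 3·15.999 = 107.653 g/mol, of which 41.325 g is Fe.
So Fe makes up 41.325/107.653 = 0.3839 of the mass, i.e. 38.39%.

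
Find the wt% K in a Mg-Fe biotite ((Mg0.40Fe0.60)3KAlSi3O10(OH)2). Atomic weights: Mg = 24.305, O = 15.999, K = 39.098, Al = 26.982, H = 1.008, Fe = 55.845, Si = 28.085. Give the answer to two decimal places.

Formula mass = 1.20·24.305 + 1.80·55.845 + 1·39.098 + 1·26.982 + 3·28.085 + 12·15.999 + 2·1.008 = 474.026 g/mol, of which 39.098 g is K.
So K makes up 39.098/474.026 = 0.0825 of the mass, i.e. 8.25%.

8.25 mass %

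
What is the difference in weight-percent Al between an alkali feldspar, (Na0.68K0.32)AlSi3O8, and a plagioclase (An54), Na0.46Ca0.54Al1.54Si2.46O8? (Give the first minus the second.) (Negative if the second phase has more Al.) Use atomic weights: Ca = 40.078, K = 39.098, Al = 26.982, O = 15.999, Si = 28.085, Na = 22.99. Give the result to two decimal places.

-5.25 percentage points

M((Na0.68K0.32)AlSi3O8) = 267.374 g/mol, so wt% Al = 26.982/267.374 × 100 = 10.09%.
M(Na0.46Ca0.54Al1.54Si2.46O8) = 270.851 g/mol, so wt% Al = 41.552/270.851 × 100 = 15.34%.
10.09 − 15.34 = -5.25 pp.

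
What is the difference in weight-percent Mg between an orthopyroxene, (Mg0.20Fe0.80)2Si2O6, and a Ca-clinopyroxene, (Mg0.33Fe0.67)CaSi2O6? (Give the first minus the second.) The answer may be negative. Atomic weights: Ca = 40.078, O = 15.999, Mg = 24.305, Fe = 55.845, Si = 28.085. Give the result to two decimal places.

0.50 percentage points

Mg in (Mg0.20Fe0.80)2Si2O6: molar mass 251.238 g/mol; 0.40×24.305 = 9.722 g → 3.87 wt%.
Mg in (Mg0.33Fe0.67)CaSi2O6: molar mass 237.679 g/mol; 0.33×24.305 = 8.021 g → 3.37 wt%.
Difference = 3.87 − 3.37 = 0.50 percentage points.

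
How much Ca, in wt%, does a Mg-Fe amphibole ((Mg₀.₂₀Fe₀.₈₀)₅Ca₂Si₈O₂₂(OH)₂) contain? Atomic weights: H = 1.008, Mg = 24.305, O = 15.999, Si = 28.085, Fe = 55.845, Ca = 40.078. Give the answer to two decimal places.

8.54 wt%

Formula mass = 1·24.305 + 4·55.845 + 2·40.078 + 8·28.085 + 24·15.999 + 2·1.008 = 938.513 g/mol, of which 80.156 g is Ca.
So Ca makes up 80.156/938.513 = 0.0854 of the mass, i.e. 8.54%.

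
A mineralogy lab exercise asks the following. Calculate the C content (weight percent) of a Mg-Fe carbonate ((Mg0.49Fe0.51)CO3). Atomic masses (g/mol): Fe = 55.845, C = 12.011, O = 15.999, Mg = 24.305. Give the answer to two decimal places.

11.96 weight percent

M((Mg0.49Fe0.51)CO3) = 100.398 g/mol.
C contributes 1 × 12.011 = 12.011 g per mole.
12.011/100.398 = 0.1196 → 11.96%.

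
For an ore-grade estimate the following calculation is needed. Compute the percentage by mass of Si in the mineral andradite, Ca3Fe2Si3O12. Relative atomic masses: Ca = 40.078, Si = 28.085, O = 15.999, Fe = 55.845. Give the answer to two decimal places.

16.58 mass %

M(Ca3Fe2Si3O12) = 508.167 g/mol.
Si contributes 3 × 28.085 = 84.255 g per mole.
84.255/508.167 = 0.1658 → 16.58%.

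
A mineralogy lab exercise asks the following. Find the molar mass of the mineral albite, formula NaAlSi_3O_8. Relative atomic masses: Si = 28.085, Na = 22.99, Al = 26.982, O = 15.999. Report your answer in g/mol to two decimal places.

The formula mass is the sum 1·22.99 + 1·26.982 + 3·28.085 + 8·15.999.

262.22 g/mol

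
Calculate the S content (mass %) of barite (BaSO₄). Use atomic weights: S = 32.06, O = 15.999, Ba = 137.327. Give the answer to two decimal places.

M(BaSO₄) = 233.383 g/mol.
S contributes 1 × 32.06 = 32.060 g per mole.
32.060/233.383 = 0.1374 → 13.74%.

13.74 mass %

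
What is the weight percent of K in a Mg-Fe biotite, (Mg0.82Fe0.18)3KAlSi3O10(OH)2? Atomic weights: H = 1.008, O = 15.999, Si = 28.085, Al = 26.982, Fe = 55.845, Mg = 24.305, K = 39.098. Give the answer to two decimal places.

Molar mass of (Mg0.82Fe0.18)3KAlSi3O10(OH)2: 2.46·24.305 + 0.54·55.845 + 1·39.098 + 1·26.982 + 3·28.085 + 12·15.999 + 2·1.008 = 434.286 g/mol.
Mass of K per formula unit: 1 × 39.098 = 39.098 g.
Weight fraction K = 39.098 / 434.286 = 0.0900.

9.00 wt%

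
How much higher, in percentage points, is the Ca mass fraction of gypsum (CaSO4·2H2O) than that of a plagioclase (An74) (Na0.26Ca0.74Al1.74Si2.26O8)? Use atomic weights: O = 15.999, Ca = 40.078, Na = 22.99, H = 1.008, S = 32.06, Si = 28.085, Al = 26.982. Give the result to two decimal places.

12.46 percentage points

M(CaSO4·2H2O) = 172.164 g/mol, so wt% Ca = 40.078/172.164 × 100 = 23.28%.
M(Na0.26Ca0.74Al1.74Si2.26O8) = 274.048 g/mol, so wt% Ca = 29.658/274.048 × 100 = 10.82%.
23.28 − 10.82 = 12.46 pp.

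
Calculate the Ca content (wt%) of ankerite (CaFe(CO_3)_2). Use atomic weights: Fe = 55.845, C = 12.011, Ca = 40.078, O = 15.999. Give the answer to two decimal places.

18.56 wt%

M(CaFe(CO_3)_2) = 215.939 g/mol.
Ca contributes 1 × 40.078 = 40.078 g per mole.
40.078/215.939 = 0.1856 → 18.56%.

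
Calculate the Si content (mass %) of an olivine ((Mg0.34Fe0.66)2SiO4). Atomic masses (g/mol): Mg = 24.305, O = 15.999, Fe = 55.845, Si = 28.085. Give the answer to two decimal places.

M((Mg0.34Fe0.66)2SiO4) = 182.324 g/mol.
Si contributes 1 × 28.085 = 28.085 g per mole.
28.085/182.324 = 0.1540 → 15.40%.

15.40 mass %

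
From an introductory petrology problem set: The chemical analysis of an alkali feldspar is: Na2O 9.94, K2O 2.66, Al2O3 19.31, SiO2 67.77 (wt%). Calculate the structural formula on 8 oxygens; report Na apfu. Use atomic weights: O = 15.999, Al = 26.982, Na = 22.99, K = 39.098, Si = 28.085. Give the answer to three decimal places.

Na2O: 9.94/61.979 = 0.16038 mol → 0.32076 mol Na, 0.16038 mol O.
K2O: 2.66/94.195 = 0.02824 mol → 0.05648 mol K, 0.02824 mol O.
Al2O3: 19.31/101.961 = 0.18939 mol → 0.37878 mol Al, 0.56817 mol O.
SiO2: 67.77/60.083 = 1.12794 mol → 1.12794 mol Si, 2.25588 mol O.
Total oxygen = 3.01267 mol. Normalization factor = 8/3.01267 = 2.65545.
Na per 8 O = 0.32076 × 2.65545 = 0.852.

0.852 Na apfu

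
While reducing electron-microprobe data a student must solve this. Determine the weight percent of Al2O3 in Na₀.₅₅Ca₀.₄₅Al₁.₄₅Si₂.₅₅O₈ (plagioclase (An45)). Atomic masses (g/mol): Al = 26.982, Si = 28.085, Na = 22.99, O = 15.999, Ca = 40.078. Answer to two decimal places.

27.44 wt%

Formula mass = 269.412 g/mol.
1.45 Al → 0.7250 mol Al2O3 per formula unit; M(Al2O3) = 101.961, so Al2O3 mass = 73.922 g.
73.922/269.412 × 100 = 27.44 wt%.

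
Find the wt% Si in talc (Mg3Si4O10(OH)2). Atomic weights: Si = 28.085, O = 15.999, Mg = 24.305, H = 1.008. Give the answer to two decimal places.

M(Mg3Si4O10(OH)2) = 379.259 g/mol.
Si contributes 4 × 28.085 = 112.340 g per mole.
112.340/379.259 = 0.2962 → 29.62%.

29.62 wt%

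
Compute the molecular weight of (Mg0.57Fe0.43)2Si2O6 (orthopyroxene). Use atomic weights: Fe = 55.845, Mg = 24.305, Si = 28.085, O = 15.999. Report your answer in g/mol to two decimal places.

M = 1.14·24.305 + 0.86·55.845 + 2·28.085 + 6·15.999

227.90 g/mol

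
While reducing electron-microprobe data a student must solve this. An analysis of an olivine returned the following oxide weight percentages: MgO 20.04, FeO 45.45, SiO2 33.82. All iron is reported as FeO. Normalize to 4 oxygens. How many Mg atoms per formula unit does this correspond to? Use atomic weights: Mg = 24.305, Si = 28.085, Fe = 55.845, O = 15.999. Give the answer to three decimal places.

0.882 Mg apfu

20.04 wt% MgO ÷ 40.304 g/mol = 0.49722 mol, giving 0.49722 Mg and 0.49722 O.
45.45 wt% FeO ÷ 71.844 g/mol = 0.63262 mol, giving 0.63262 Fe and 0.63262 O.
33.82 wt% SiO2 ÷ 60.083 g/mol = 0.56289 mol, giving 0.56289 Si and 1.12578 O.
Oxygen sums to 2.25562; scaling by 4/2.25562 = 1.77335 puts the formula on 4 O.
Mg: 0.49722 × 1.77335 = 0.882 atoms per formula unit.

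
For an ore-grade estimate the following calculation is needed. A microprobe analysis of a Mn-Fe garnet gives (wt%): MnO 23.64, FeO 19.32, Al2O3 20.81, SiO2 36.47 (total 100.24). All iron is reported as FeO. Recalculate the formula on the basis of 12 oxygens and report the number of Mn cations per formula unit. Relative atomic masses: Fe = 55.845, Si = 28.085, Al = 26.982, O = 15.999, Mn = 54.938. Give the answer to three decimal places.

1.647 Mn apfu

MnO (M=70.937): mol = 0.33325; Mn = 0.33325, O = 0.33325.
FeO (M=71.844): mol = 0.26892; Fe = 0.26892, O = 0.26892.
Al2O3 (M=101.961): mol = 0.20410; Al = 0.40820, O = 0.61230.
SiO2 (M=60.083): mol = 0.60699; Si = 0.60699, O = 1.21398.
ΣO = 2.42845; factor = 12/ΣO = 4.94142.
Mn apfu = 0.33325 × 4.94142 = 1.647.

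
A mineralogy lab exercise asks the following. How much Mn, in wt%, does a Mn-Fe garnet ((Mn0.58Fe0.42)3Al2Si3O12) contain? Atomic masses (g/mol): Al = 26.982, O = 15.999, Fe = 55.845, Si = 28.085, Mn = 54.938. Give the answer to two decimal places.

Molar mass of (Mn0.58Fe0.42)3Al2Si3O12: 1.74×54.938 + 1.26×55.845 + 2×26.982 + 3×28.085 + 12×15.999 = 496.164 g/mol.
Mass of Mn per formula unit: 1.74 × 54.938 = 95.592 g.
Weight fraction Mn = 95.592 / 496.164 = 0.1927.

19.27 wt%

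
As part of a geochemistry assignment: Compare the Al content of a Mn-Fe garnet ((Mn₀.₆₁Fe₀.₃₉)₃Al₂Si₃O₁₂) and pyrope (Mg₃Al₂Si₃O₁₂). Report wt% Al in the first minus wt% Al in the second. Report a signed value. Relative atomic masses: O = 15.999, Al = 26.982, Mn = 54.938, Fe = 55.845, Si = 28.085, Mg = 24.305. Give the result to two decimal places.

-2.51 percentage points

First mineral: 53.964 g Al in 496.082 g formula = 10.88 wt% Al.
Second mineral: 53.964 g Al in 403.122 g formula = 13.39 wt% Al.
10.88% − 13.39% gives a difference of -2.51 percentage points.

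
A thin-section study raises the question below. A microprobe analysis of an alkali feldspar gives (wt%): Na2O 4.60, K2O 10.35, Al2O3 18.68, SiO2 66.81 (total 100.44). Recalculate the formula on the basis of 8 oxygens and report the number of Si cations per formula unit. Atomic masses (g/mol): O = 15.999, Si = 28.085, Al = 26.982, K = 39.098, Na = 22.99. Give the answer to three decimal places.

3.008 Si apfu

Na2O (M=61.979): mol = 0.07422; Na = 0.14844, O = 0.07422.
K2O (M=94.195): mol = 0.10988; K = 0.21976, O = 0.10988.
Al2O3 (M=101.961): mol = 0.18321; Al = 0.36642, O = 0.54963.
SiO2 (M=60.083): mol = 1.11196; Si = 1.11196, O = 2.22392.
ΣO = 2.95765; factor = 8/ΣO = 2.70485.
Si apfu = 1.11196 × 2.70485 = 3.008.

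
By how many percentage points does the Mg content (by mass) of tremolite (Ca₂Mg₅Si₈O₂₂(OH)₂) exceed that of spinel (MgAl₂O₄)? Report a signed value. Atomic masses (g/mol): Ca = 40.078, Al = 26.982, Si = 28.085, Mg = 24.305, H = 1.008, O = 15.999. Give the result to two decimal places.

First mineral: 121.525 g Mg in 812.353 g formula = 14.96 wt% Mg.
Second mineral: 24.305 g Mg in 142.265 g formula = 17.08 wt% Mg.
14.96% − 17.08% gives a difference of -2.12 percentage points.

-2.12 percentage points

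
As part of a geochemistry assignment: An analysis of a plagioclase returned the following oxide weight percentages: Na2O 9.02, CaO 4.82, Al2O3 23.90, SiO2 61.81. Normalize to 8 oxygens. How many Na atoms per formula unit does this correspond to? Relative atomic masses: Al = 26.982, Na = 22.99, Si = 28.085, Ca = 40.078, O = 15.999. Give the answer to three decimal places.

Na2O (M=61.979): mol = 0.14553; Na = 0.29106, O = 0.14553.
CaO (M=56.077): mol = 0.08595; Ca = 0.08595, O = 0.08595.
Al2O3 (M=101.961): mol = 0.23440; Al = 0.46880, O = 0.70320.
SiO2 (M=60.083): mol = 1.02874; Si = 1.02874, O = 2.05748.
ΣO = 2.99216; factor = 8/ΣO = 2.67365.
Na apfu = 0.29106 × 2.67365 = 0.778.

0.778 Na apfu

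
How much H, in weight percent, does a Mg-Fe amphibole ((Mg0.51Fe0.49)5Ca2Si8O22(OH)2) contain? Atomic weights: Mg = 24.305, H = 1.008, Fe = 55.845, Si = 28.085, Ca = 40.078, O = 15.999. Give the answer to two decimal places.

0.23 weight percent

Formula mass = 2.55*24.305 + 2.45*55.845 + 2*40.078 + 8*28.085 + 24*15.999 + 2*1.008 = 889.626 g/mol, of which 2.016 g is H.
So H makes up 2.016/889.626 = 0.0023 of the mass, i.e. 0.23%.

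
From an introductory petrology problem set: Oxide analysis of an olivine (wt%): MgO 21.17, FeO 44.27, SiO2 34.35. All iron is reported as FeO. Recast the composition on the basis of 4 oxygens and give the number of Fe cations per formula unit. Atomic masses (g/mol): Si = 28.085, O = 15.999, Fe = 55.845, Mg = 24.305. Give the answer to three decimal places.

1.079 Fe apfu

MgO (M=40.304): mol = 0.52526; Mg = 0.52526, O = 0.52526.
FeO (M=71.844): mol = 0.61620; Fe = 0.61620, O = 0.61620.
SiO2 (M=60.083): mol = 0.57171; Si = 0.57171, O = 1.14342.
ΣO = 2.28488; factor = 4/ΣO = 1.75064.
Fe apfu = 0.61620 × 1.75064 = 1.079.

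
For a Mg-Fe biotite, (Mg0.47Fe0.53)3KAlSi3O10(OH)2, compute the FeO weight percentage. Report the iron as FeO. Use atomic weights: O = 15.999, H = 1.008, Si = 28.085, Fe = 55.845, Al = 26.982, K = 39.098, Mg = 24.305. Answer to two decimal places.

Molar mass of (Mg0.47Fe0.53)3KAlSi3O10(OH)2 = 1.41*24.305 + 1.59*55.845 + 1*39.098 + 1*26.982 + 3*28.085 + 12*15.999 + 2*1.008 = 467.403 g/mol.
Each formula unit contains 1.59 Fe, equivalent to 1.59/1 = 1.5900 mol FeO.
M(FeO) = 1×55.845 + 1×15.999 = 71.844 g/mol.
Mass of FeO per formula unit = 1.5900 × 71.844 = 114.232 g.
FeO wt% = 114.232 / 467.403 × 100 = 24.44%.

24.44 wt%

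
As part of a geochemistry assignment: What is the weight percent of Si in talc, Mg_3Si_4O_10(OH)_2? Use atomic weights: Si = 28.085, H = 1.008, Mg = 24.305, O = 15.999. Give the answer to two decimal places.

Molar mass of Mg_3Si_4O_10(OH)_2: 3·24.305 + 4·28.085 + 12·15.999 + 2·1.008 = 379.259 g/mol.
Mass of Si per formula unit: 4 × 28.085 = 112.340 g.
Weight fraction Si = 112.340 / 379.259 = 0.2962.

29.62 weight percent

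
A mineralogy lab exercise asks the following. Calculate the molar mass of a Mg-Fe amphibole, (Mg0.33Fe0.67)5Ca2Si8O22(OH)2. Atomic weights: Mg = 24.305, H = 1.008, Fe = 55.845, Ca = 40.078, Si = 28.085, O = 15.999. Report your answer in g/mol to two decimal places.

918.01 g/mol

The formula mass is the sum 1.65·24.305 + 3.35·55.845 + 2·40.078 + 8·28.085 + 24·15.999 + 2·1.008.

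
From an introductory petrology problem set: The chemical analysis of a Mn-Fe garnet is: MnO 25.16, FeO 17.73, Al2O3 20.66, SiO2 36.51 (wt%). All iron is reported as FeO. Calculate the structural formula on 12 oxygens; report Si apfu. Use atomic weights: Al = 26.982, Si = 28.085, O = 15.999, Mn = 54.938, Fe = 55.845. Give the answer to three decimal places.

MnO (M=70.937): mol = 0.35468; Mn = 0.35468, O = 0.35468.
FeO (M=71.844): mol = 0.24678; Fe = 0.24678, O = 0.24678.
Al2O3 (M=101.961): mol = 0.20263; Al = 0.40526, O = 0.60789.
SiO2 (M=60.083): mol = 0.60766; Si = 0.60766, O = 1.21532.
ΣO = 2.42467; factor = 12/ΣO = 4.94913.
Si apfu = 0.60766 × 4.94913 = 3.007.

3.007 Si apfu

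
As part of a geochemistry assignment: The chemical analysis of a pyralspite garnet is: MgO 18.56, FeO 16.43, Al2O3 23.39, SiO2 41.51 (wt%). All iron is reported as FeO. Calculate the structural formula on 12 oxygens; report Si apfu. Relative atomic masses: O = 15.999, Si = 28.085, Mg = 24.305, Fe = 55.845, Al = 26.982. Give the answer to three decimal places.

3.005 Si apfu

18.56 wt% MgO ÷ 40.304 g/mol = 0.46050 mol, giving 0.46050 Mg and 0.46050 O.
16.43 wt% FeO ÷ 71.844 g/mol = 0.22869 mol, giving 0.22869 Fe and 0.22869 O.
23.39 wt% Al2O3 ÷ 101.961 g/mol = 0.22940 mol, giving 0.45880 Al and 0.68820 O.
41.51 wt% SiO2 ÷ 60.083 g/mol = 0.69088 mol, giving 0.69088 Si and 1.38176 O.
Oxygen sums to 2.75915; scaling by 12/2.75915 = 4.34917 puts the formula on 12 O.
Si: 0.69088 × 4.34917 = 3.005 atoms per formula unit.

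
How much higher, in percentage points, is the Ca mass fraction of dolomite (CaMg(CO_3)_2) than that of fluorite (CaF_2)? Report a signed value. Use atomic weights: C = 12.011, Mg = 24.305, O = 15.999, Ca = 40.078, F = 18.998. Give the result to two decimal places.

-29.60 percentage points

Ca in CaMg(CO_3)_2: molar mass 184.399 g/mol; 1×40.078 = 40.078 g → 21.73 wt%.
Ca in CaF_2: molar mass 78.074 g/mol; 1×40.078 = 40.078 g → 51.33 wt%.
Difference = 21.73 − 51.33 = -29.60 percentage points.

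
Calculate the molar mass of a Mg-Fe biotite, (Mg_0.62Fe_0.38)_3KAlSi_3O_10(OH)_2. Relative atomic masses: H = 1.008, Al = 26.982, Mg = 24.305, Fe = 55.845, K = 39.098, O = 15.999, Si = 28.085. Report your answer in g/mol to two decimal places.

453.21 g/mol

Mg: 1.86 × 24.305 = 45.2073
Fe: 1.14 × 55.845 = 63.6633
K: 1 × 39.098 = 39.0980
Al: 1 × 26.982 = 26.9820
Si: 3 × 28.085 = 84.2550
O: 12 × 15.999 = 191.9880
H: 2 × 1.008 = 2.0160
Summing the contributions gives the formula mass.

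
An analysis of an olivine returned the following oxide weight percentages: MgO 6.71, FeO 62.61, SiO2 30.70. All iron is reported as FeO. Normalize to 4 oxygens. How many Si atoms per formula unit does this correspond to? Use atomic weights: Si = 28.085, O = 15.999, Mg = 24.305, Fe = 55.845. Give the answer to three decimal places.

0.992 Si apfu

MgO: 6.71/40.304 = 0.16648 mol → 0.16648 mol Mg, 0.16648 mol O.
FeO: 62.61/71.844 = 0.87147 mol → 0.87147 mol Fe, 0.87147 mol O.
SiO2: 30.70/60.083 = 0.51096 mol → 0.51096 mol Si, 1.02192 mol O.
Total oxygen = 2.05987 mol. Normalization factor = 4/2.05987 = 1.94187.
Si per 4 O = 0.51096 × 1.94187 = 0.992.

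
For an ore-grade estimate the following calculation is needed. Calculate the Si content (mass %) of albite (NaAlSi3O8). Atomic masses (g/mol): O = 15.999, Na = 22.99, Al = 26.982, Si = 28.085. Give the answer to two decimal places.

32.13 mass %

M(NaAlSi3O8) = 262.219 g/mol.
Si contributes 3 × 28.085 = 84.255 g per mole.
84.255/262.219 = 0.3213 → 32.13%.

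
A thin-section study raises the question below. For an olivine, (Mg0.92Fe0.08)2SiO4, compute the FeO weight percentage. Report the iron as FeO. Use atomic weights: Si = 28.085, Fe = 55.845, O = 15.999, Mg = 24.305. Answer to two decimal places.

7.89 wt%

Formula mass = 145.737 g/mol.
0.16 Fe → 0.1600 mol FeO per formula unit; M(FeO) = 71.844, so FeO mass = 11.495 g.
11.495/145.737 × 100 = 7.89 wt%.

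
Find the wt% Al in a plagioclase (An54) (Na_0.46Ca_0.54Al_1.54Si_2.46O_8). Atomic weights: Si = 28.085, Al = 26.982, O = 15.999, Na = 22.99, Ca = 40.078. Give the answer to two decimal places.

M(Na_0.46Ca_0.54Al_1.54Si_2.46O_8) = 270.851 g/mol.
Al contributes 1.54 × 26.982 = 41.552 g per mole.
41.552/270.851 = 0.1534 → 15.34%.

15.34 wt%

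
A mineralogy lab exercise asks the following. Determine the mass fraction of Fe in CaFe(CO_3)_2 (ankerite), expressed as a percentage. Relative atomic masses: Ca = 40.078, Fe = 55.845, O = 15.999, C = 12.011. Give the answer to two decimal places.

Formula mass = 1·40.078 + 1·55.845 + 2·12.011 + 6·15.999 = 215.939 g/mol, of which 55.845 g is Fe.
So Fe makes up 55.845/215.939 = 0.2586 of the mass, i.e. 25.86%.

25.86 weight percent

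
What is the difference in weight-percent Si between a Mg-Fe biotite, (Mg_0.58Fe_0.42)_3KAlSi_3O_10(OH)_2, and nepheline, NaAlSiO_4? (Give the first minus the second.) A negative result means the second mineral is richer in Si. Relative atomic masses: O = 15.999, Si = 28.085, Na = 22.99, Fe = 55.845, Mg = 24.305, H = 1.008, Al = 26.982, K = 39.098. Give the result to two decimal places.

-1.33 percentage points

First mineral: 84.255 g Si in 456.994 g formula = 18.44 wt% Si.
Second mineral: 28.085 g Si in 142.053 g formula = 19.77 wt% Si.
18.44% − 19.77% gives a difference of -1.33 percentage points.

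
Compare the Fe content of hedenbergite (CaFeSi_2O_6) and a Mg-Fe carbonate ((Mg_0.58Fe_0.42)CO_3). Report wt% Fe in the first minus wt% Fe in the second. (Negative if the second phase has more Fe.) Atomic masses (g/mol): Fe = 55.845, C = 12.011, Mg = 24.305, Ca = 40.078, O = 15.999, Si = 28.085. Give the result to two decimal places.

M(CaFeSi_2O_6) = 248.087 g/mol, so wt% Fe = 55.845/248.087 × 100 = 22.51%.
M((Mg_0.58Fe_0.42)CO_3) = 97.560 g/mol, so wt% Fe = 23.455/97.560 × 100 = 24.04%.
22.51 − 24.04 = -1.53 pp.

-1.53 percentage points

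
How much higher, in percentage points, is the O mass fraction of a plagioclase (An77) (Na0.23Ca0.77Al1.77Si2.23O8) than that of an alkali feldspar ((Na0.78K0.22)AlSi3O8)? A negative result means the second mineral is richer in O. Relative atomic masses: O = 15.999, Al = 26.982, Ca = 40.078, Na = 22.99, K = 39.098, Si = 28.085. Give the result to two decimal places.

O in Na0.23Ca0.77Al1.77Si2.23O8: molar mass 274.527 g/mol; 8×15.999 = 127.992 g → 46.62 wt%.
O in (Na0.78K0.22)AlSi3O8: molar mass 265.763 g/mol; 8×15.999 = 127.992 g → 48.16 wt%.
Difference = 46.62 − 48.16 = -1.54 percentage points.

-1.54 percentage points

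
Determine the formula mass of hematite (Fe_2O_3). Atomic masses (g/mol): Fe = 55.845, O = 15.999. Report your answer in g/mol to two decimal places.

The formula mass is the sum 2·55.845 + 3·15.999.

159.69 g/mol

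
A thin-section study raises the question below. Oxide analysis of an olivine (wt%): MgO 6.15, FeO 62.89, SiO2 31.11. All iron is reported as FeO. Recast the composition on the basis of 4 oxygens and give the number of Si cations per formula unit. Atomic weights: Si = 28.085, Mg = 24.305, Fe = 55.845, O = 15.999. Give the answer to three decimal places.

MgO: 6.15/40.304 = 0.15259 mol → 0.15259 mol Mg, 0.15259 mol O.
FeO: 62.89/71.844 = 0.87537 mol → 0.87537 mol Fe, 0.87537 mol O.
SiO2: 31.11/60.083 = 0.51778 mol → 0.51778 mol Si, 1.03556 mol O.
Total oxygen = 2.06352 mol. Normalization factor = 4/2.06352 = 1.93844.
Si per 4 O = 0.51778 × 1.93844 = 1.004.

1.004 Si apfu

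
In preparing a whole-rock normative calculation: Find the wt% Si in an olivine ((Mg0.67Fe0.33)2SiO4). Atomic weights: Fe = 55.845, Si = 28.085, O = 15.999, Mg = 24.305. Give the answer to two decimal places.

17.39 wt%

Formula mass = 1.34·24.305 + 0.66·55.845 + 1·28.085 + 4·15.999 = 161.507 g/mol, of which 28.085 g is Si.
So Si makes up 28.085/161.507 = 0.1739 of the mass, i.e. 17.39%.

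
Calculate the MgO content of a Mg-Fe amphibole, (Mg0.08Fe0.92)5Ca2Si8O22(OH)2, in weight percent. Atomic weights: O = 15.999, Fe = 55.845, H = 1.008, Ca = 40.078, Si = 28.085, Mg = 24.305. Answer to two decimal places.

Formula mass = 957.437 g/mol.
0.40 Mg → 0.4000 mol MgO per formula unit; M(MgO) = 40.304, so MgO mass = 16.122 g.
16.122/957.437 × 100 = 1.68 wt%.

1.68 wt%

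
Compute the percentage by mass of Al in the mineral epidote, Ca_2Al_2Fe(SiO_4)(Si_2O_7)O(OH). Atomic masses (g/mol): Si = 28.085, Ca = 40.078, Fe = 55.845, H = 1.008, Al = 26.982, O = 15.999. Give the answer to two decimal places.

Molar mass of Ca_2Al_2Fe(SiO_4)(Si_2O_7)O(OH): 2·40.078 + 2·26.982 + 1·55.845 + 3·28.085 + 13·15.999 + 1·1.008 = 483.215 g/mol.
Mass of Al per formula unit: 2 × 26.982 = 53.964 g.
Weight fraction Al = 53.964 / 483.215 = 0.1117.

11.17 weight percent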